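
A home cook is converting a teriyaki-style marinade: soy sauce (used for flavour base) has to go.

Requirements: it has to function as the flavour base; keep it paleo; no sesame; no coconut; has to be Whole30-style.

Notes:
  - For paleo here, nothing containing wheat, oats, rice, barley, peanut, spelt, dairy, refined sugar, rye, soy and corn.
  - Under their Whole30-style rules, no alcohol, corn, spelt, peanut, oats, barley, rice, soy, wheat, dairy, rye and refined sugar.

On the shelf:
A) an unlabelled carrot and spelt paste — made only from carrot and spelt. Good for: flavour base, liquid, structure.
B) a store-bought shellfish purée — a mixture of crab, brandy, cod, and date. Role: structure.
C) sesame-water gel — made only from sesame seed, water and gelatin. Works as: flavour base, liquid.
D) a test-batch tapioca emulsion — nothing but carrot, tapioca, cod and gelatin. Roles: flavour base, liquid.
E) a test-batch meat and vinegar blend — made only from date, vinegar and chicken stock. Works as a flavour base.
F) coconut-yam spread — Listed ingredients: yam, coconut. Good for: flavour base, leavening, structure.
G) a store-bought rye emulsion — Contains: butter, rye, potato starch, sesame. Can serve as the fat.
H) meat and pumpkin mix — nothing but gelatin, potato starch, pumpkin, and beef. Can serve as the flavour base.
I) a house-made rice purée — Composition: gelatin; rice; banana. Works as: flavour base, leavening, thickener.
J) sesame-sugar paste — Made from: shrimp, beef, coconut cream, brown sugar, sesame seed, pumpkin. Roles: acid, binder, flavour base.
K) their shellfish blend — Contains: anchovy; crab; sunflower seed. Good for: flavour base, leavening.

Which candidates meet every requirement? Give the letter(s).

A: has spelt, so not paleo; has spelt, so not Whole30-style — reject
B: not usable as a flavour base; has brandy, so not Whole30-style — reject
C: has sesame seed, so not sesame-free — reject
D: cod and gelatin etc. — none of it excluded — OK
E: only chicken stock, vinegar and date; none excluded — keep
F: has coconut, so not coconut-free — out
G: not usable as a flavour base; has butter, so not paleo (and 2 more) — out
H: every rule checks out — OK
I: has rice, so not paleo; has rice, so not Whole30-style — no
J: has brown sugar, so not paleo; has brown sugar, so not Whole30-style (and 2 more) — reject
K: only anchovy, crab and sunflower seed; none excluded — OK

D, E, H, K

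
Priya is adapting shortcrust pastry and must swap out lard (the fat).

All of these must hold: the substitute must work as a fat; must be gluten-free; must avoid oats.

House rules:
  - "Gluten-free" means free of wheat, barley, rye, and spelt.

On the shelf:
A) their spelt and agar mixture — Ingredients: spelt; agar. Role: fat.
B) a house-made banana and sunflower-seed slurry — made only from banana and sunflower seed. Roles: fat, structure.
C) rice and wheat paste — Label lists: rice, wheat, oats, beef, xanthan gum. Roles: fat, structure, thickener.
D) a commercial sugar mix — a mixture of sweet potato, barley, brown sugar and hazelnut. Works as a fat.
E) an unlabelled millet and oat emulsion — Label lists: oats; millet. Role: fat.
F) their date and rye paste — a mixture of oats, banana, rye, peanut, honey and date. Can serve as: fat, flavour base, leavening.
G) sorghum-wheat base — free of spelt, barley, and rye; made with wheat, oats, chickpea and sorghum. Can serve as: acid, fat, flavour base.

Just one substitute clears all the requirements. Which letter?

B

A: has spelt, so not gluten-free — reject
B: every rule checks out — keep
C: has wheat, so not gluten-free; has oats, so not oat-free — no
D: has barley, so not gluten-free — reject
E: has oats, so not oat-free — no
F: has rye, so not gluten-free; has oats, so not oat-free — out
G: has wheat, so not gluten-free; has oats, so not oat-free — out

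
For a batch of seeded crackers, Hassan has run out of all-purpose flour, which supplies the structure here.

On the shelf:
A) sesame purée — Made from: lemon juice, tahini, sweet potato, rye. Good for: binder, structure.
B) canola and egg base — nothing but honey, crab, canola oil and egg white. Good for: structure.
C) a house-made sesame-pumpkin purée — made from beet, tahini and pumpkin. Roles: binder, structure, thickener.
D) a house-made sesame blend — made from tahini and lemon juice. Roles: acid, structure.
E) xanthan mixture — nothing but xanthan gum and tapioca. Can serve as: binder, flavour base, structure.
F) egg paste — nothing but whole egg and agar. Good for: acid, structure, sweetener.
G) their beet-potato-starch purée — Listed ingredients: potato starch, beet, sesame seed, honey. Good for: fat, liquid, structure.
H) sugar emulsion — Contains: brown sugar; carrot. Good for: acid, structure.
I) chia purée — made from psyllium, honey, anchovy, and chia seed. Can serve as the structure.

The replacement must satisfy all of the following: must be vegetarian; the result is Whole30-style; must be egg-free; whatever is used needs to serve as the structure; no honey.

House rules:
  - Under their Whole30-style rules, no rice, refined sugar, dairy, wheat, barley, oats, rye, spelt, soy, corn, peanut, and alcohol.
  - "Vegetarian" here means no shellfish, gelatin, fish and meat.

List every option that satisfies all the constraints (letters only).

A: has rye, so not Whole30-style — out
B: has crab, so not vegetarian; has egg white, so not egg-free (and 1 more) — reject
C: no honey, no egg — keep
D: only tahini and lemon juice; none excluded — OK
E: every rule checks out — valid
F: has whole egg, so not egg-free — out
G: has honey, so not honey-free — reject
H: has brown sugar, so not Whole30-style — no
I: has anchovy, so not vegetarian; has honey, so not honey-free — out

C, D, E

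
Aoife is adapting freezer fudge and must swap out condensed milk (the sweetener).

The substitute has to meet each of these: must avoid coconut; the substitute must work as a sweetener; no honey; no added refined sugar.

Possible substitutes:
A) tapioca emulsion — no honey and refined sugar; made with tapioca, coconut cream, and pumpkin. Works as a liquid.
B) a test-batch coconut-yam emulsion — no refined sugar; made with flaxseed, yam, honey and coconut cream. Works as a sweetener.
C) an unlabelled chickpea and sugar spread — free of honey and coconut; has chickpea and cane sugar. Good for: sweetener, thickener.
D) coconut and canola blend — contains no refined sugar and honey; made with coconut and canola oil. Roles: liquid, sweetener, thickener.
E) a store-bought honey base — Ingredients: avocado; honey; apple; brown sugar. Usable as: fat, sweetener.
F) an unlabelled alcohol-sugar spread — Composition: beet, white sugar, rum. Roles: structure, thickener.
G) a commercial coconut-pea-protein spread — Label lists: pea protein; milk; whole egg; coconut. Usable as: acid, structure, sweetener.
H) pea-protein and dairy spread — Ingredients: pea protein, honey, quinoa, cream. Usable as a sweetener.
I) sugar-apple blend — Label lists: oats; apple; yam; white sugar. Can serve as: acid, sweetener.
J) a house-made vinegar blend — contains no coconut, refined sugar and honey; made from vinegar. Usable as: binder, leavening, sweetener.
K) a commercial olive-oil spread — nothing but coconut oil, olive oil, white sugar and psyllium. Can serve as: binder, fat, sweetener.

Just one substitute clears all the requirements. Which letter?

A: not usable as a sweetener; has coconut cream, so not coconut-free — out
B: has coconut cream, so not coconut-free; has honey, so not honey-free — no
C: has cane sugar, so not no-added-sugar — no
D: has coconut, so not coconut-free — no
E: has honey, so not honey-free; has brown sugar, so not no-added-sugar — no
F: not usable as a sweetener; has white sugar, so not no-added-sugar — no
G: has coconut, so not coconut-free — reject
H: has honey, so not honey-free — no
I: has white sugar, so not no-added-sugar — out
J: works as a sweetener, no refined sugar, no coconut — OK
K: has coconut oil, so not coconut-free; has white sugar, so not no-added-sugar — reject

J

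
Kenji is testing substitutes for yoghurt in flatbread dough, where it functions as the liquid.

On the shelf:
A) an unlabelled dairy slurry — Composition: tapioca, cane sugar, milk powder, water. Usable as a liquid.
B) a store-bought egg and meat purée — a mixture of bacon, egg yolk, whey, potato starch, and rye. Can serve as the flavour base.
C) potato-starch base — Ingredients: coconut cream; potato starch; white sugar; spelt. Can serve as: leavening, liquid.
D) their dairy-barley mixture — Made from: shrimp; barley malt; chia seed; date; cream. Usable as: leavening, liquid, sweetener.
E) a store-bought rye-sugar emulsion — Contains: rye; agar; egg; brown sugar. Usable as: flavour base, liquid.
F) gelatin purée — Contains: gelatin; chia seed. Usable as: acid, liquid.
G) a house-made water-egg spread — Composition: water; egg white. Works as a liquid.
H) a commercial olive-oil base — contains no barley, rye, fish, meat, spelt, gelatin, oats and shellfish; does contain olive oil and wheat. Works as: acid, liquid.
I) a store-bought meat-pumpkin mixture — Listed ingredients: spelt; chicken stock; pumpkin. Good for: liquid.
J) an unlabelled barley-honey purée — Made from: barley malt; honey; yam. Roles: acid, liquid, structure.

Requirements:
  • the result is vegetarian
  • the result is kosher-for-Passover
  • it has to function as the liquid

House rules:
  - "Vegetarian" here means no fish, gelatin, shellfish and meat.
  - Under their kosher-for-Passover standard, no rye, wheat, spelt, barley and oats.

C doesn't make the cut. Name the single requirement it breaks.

kosher-for-Passover

usable as a liquid: satisfied
vegetarian: satisfied
kosher-for-Passover: has spelt — fails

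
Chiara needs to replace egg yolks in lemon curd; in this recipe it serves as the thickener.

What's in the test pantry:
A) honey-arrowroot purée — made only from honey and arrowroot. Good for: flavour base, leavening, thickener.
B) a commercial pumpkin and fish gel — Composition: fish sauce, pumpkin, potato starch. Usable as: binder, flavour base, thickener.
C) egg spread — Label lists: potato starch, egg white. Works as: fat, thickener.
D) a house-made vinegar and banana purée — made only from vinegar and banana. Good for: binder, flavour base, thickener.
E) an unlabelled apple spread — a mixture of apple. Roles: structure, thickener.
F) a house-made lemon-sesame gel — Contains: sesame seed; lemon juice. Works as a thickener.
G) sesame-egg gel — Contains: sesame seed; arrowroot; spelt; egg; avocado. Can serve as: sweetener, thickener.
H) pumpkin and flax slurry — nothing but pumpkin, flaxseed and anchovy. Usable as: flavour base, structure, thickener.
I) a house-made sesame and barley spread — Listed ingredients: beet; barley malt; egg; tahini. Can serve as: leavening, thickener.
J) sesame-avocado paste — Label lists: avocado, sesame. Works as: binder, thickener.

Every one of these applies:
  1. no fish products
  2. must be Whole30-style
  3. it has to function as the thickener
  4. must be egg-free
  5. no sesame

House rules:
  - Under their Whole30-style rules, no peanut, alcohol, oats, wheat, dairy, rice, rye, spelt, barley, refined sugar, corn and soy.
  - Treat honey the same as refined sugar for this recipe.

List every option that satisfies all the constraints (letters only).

A: has honey, so not Whole30-style — no
B: has fish sauce, so not fish-free — reject
C: has egg white, so not egg-free — out
D: only vinegar and banana; none excluded — OK
E: nothing on the exclusion list — valid
F: has sesame seed, so not sesame-free — reject
G: has spelt, so not Whole30-style; has egg, so not egg-free (and 1 more) — out
H: has anchovy, so not fish-free — reject
I: has barley malt, so not Whole30-style; has egg, so not egg-free (and 1 more) — reject
J: has sesame, so not sesame-free — out

D, E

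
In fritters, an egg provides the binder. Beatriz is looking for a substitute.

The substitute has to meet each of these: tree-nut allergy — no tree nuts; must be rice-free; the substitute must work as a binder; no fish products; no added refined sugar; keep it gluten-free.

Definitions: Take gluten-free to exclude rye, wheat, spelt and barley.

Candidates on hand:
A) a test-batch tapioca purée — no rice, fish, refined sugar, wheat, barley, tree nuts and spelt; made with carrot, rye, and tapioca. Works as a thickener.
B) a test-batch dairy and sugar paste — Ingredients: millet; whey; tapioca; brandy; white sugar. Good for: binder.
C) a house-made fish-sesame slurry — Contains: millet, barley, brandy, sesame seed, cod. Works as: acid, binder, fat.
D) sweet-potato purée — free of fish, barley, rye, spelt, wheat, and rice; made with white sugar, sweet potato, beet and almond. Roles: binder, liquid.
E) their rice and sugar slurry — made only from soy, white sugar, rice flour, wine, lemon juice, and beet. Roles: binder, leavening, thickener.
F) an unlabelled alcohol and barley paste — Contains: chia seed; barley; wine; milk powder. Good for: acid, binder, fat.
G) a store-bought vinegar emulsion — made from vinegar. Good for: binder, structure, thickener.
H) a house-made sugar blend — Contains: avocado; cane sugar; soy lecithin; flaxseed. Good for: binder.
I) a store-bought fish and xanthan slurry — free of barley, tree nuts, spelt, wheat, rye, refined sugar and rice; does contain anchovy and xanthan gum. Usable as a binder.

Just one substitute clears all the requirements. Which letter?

A: not usable as a binder; has rye, so not gluten-free — no
B: has white sugar, so not no-added-sugar — reject
C: has barley, so not gluten-free; has cod, so not fish-free — out
D: has white sugar, so not no-added-sugar; has almond, so not tree-nut-free — out
E: has white sugar, so not no-added-sugar; has rice flour, so not rice-free — no
F: has barley, so not gluten-free — no
G: only vinegar; none excluded — valid
H: has cane sugar, so not no-added-sugar — no
I: has anchovy, so not fish-free — reject

G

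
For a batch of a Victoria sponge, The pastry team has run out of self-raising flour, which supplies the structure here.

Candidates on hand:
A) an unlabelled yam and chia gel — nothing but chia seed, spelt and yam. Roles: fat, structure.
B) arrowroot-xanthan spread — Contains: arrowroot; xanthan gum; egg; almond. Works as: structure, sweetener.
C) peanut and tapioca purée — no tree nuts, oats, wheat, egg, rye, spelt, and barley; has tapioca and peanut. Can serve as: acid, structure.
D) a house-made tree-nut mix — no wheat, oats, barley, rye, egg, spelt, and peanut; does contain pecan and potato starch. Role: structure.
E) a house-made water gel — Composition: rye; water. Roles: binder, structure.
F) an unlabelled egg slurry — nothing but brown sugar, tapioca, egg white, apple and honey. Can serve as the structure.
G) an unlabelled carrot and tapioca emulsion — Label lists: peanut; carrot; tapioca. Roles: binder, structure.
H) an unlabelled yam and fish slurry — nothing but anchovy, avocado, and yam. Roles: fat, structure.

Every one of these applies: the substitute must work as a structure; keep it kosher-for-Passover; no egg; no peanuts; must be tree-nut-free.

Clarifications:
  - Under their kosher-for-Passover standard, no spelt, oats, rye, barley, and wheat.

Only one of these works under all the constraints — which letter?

H

A: has spelt, so not kosher-for-Passover — no
B: has egg, so not egg-free; has almond, so not tree-nut-free — no
C: has peanut, so not peanut-free — no
D: has pecan, so not tree-nut-free — reject
E: has rye, so not kosher-for-Passover — reject
F: has egg white, so not egg-free — reject
G: has peanut, so not peanut-free — reject
H: all constraints satisfied — OK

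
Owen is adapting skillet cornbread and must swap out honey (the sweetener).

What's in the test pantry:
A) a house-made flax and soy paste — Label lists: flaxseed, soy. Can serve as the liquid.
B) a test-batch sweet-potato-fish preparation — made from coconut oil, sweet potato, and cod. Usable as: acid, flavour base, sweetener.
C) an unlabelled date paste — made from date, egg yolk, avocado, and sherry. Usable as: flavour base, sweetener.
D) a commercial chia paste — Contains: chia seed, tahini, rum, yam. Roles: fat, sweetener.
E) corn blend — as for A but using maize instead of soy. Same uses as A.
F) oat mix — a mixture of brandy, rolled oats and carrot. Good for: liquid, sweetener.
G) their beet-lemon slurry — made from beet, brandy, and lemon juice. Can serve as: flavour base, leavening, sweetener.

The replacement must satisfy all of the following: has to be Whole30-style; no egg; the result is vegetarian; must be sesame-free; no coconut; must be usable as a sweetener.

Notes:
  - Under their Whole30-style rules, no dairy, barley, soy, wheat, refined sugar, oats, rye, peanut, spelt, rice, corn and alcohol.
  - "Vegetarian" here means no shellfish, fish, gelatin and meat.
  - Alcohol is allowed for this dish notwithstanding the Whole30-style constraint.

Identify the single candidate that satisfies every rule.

A: not usable as a sweetener; has soy, so not Whole30-style — no
B: has cod, so not vegetarian; has coconut oil, so not coconut-free — no
C: has egg yolk, so not egg-free — reject
D: has tahini, so not sesame-free — reject
E: not usable as a sweetener; has maize, so not Whole30-style — reject
F: has rolled oats, so not Whole30-style — reject
G: alcohol is permitted under the Whole30-style carve-out; nothing else excluded — valid

G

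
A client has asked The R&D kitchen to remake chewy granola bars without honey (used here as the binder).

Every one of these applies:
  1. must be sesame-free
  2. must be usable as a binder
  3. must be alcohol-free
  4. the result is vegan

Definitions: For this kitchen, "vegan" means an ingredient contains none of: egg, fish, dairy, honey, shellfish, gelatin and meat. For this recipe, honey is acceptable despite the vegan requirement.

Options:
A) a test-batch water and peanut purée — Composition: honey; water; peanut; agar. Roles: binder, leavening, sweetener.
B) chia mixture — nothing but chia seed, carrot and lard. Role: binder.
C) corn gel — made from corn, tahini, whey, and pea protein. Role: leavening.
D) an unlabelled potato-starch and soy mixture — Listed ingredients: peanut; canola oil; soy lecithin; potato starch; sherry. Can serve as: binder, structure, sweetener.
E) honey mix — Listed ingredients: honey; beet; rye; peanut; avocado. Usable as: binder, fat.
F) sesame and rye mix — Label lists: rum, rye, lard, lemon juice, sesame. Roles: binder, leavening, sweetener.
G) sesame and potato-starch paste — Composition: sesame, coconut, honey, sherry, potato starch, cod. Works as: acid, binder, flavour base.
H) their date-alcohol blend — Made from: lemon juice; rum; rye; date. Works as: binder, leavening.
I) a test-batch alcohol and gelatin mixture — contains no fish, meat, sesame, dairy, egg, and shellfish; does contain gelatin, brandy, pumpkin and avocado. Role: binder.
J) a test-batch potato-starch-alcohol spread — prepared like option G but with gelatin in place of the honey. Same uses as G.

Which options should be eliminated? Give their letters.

A: honey is permitted under the vegan carve-out; nothing else excluded — OK
B: has lard, so not vegan — out
C: not usable as a binder; has whey, so not vegan (and 1 more) — out
D: has sherry, so not alcohol-free — reject
E: honey is permitted under the vegan carve-out; nothing else excluded — keep
F: has lard, so not vegan; has sesame, so not sesame-free (and 1 more) — out
G: has cod, so not vegan; has sesame, so not sesame-free (and 1 more) — reject
H: has rum, so not alcohol-free — reject
I: has gelatin, so not vegan; has brandy, so not alcohol-free — reject
J: has cod, so not vegan; has sesame, so not sesame-free (and 1 more) — reject

B, C, D, F, G, H, I, J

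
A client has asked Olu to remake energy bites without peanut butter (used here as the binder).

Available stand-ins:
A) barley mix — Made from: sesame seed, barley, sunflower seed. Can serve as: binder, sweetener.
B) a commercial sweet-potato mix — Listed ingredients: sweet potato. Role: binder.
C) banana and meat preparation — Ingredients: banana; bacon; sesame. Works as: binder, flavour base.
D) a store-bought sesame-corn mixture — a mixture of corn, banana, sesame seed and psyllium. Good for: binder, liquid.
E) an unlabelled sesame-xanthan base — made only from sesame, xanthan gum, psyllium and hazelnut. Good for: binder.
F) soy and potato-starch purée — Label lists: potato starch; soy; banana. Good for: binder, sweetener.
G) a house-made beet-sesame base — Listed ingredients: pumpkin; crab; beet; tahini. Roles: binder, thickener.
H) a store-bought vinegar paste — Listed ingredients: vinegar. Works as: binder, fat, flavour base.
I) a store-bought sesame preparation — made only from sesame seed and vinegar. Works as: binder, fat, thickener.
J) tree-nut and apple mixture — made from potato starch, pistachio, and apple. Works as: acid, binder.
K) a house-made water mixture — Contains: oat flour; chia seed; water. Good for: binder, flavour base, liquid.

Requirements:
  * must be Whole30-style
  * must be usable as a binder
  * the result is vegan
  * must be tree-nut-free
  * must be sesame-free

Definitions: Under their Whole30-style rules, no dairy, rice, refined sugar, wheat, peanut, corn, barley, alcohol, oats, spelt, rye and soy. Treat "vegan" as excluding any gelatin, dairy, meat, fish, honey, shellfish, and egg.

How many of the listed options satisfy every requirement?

2

A: has barley, so not Whole30-style; has sesame seed, so not sesame-free — no
B: only sweet potato; none excluded — OK
C: has bacon, so not vegan; has sesame, so not sesame-free — out
D: has corn, so not Whole30-style; has sesame seed, so not sesame-free — no
E: has sesame, so not sesame-free; has hazelnut, so not tree-nut-free — no
F: has soy, so not Whole30-style — out
G: has crab, so not vegan; has tahini, so not sesame-free — no
H: Whole30-style, no sesame — keep
I: has sesame seed, so not sesame-free — reject
J: has pistachio, so not tree-nut-free — reject
K: has oat flour, so not Whole30-style — out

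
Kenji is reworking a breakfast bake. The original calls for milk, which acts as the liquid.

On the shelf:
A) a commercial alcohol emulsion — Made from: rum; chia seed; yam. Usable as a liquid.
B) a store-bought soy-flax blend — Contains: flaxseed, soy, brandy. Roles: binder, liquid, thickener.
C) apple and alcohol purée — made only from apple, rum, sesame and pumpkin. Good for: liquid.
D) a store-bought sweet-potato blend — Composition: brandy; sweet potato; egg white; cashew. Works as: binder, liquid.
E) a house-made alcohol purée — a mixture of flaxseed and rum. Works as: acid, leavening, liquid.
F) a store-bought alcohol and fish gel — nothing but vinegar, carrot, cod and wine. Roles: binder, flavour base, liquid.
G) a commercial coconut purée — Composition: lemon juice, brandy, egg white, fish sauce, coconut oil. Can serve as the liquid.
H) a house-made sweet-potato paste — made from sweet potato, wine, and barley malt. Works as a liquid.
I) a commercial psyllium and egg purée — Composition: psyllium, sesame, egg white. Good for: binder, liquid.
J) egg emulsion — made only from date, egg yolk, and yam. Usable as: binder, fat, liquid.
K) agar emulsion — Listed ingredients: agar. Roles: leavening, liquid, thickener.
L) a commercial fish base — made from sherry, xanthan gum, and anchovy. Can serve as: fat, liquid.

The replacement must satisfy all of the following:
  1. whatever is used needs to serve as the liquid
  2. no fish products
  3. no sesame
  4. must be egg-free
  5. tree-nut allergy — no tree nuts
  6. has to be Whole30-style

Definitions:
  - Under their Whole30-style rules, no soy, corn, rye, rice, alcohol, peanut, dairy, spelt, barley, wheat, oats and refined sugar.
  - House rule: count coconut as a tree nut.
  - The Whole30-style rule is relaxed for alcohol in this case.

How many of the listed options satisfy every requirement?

3

A: alcohol is permitted under the Whole30-style carve-out; nothing else excluded — valid
B: has soy, so not Whole30-style — out
C: has sesame, so not sesame-free — out
D: has egg white, so not egg-free; has cashew, so not tree-nut-free — reject
E: alcohol is permitted under the Whole30-style carve-out; nothing else excluded — OK
F: has cod, so not fish-free — reject
G: has egg white, so not egg-free; has fish sauce, so not fish-free (and 1 more) — out
H: has barley malt, so not Whole30-style — out
I: has sesame, so not sesame-free; has egg white, so not egg-free — out
J: has egg yolk, so not egg-free — no
K: nothing on the exclusion list — OK
L: has anchovy, so not fish-free — reject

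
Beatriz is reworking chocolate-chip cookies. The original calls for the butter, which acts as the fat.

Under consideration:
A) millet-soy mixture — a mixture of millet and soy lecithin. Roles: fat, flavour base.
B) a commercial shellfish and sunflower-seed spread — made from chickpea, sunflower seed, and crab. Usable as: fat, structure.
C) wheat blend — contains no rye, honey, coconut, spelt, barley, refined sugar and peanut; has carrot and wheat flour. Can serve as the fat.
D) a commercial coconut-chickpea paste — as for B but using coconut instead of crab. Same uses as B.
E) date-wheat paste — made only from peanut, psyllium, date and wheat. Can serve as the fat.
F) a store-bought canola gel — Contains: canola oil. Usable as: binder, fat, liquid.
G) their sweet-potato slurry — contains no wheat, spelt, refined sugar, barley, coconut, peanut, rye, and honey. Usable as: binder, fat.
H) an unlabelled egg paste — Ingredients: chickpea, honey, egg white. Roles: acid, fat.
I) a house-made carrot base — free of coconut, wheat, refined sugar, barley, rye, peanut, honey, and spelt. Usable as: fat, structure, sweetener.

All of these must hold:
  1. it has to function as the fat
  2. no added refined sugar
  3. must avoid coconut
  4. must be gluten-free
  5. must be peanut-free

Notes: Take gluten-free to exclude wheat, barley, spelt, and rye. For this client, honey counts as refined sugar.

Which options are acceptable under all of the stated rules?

A, B, F, G, I

A: no coconut, gluten-free — OK
B: only crab, chickpea, and sunflower seed; none excluded — valid
C: has wheat flour, so not gluten-free — out
D: has coconut, so not coconut-free — no
E: has wheat, so not gluten-free; has peanut, so not peanut-free — reject
F: nothing on the exclusion list — OK
G: no-added-sugar, no coconut — valid
H: has honey, so not no-added-sugar — reject
I: gluten-free, no coconut — valid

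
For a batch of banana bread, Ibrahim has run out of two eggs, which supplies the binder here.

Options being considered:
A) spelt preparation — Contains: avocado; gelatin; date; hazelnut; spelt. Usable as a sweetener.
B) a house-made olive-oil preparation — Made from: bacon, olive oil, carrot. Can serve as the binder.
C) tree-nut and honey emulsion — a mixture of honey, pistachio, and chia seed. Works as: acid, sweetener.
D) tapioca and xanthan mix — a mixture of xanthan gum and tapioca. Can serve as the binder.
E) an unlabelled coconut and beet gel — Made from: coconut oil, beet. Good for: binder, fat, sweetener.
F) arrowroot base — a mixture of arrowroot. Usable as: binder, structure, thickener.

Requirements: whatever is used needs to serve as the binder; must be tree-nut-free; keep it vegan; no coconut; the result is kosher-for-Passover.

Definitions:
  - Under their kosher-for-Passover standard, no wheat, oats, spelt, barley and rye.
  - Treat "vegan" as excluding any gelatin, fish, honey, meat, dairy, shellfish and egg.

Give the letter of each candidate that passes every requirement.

A: not usable as a binder; has spelt, so not kosher-for-Passover (and 2 more) — no
B: has bacon, so not vegan — no
C: not usable as a binder; has honey, so not vegan (and 1 more) — out
D: only xanthan gum and tapioca; none excluded — valid
E: has coconut oil, so not coconut-free — reject
F: vegan, no tree nuts — OK

D, F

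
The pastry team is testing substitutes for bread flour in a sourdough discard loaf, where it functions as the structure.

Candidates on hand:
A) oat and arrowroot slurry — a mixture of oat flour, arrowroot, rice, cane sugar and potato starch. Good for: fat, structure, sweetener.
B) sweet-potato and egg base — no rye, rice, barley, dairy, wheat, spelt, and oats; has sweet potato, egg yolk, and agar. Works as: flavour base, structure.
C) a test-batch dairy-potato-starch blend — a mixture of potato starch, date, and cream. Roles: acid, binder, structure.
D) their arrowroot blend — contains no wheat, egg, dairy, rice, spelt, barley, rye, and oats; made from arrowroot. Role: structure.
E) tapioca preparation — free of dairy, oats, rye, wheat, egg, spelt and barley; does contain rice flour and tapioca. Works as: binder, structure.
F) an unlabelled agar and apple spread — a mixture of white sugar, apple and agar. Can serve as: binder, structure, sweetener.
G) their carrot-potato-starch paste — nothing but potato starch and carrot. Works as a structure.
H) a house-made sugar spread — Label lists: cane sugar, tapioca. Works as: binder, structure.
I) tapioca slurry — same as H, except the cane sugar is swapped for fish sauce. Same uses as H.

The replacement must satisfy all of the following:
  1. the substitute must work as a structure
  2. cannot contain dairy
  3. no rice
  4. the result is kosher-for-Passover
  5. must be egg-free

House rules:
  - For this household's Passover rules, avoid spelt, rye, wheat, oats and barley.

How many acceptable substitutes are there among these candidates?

A: has oat flour, so not kosher-for-Passover; has rice, so not rice-free — out
B: has egg yolk, so not egg-free — no
C: has cream, so not dairy-free — no
D: no dairy, no rice — OK
E: has rice flour, so not rice-free — no
F: all constraints satisfied — keep
G: works as a structure, no rice, no dairy — keep
H: only cane sugar and tapioca; none excluded — valid
I: works as a structure, no rice, no egg — valid

5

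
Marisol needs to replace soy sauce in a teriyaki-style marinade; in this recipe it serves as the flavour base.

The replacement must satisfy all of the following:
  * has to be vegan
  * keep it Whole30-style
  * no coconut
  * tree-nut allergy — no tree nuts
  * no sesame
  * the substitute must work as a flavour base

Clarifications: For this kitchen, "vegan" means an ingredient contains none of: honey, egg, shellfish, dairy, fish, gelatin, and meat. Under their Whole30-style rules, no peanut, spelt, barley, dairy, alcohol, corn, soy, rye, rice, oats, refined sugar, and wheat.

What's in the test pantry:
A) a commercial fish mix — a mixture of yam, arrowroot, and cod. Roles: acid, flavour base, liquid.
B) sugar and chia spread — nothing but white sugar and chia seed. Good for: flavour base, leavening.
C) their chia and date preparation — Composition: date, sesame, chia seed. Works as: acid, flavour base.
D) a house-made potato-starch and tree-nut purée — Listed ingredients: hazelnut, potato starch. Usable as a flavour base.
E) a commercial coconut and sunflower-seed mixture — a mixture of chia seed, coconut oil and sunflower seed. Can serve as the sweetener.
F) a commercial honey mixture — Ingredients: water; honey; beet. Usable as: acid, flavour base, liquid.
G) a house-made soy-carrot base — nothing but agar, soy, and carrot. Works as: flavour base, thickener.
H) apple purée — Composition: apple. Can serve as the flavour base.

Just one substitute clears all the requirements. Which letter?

A: has cod, so not vegan — out
B: has white sugar, so not Whole30-style — no
C: has sesame, so not sesame-free — reject
D: has hazelnut, so not tree-nut-free — out
E: not usable as a flavour base; has coconut oil, so not coconut-free — out
F: has honey, so not vegan — no
G: has soy, so not Whole30-style — reject
H: every rule checks out — keep

H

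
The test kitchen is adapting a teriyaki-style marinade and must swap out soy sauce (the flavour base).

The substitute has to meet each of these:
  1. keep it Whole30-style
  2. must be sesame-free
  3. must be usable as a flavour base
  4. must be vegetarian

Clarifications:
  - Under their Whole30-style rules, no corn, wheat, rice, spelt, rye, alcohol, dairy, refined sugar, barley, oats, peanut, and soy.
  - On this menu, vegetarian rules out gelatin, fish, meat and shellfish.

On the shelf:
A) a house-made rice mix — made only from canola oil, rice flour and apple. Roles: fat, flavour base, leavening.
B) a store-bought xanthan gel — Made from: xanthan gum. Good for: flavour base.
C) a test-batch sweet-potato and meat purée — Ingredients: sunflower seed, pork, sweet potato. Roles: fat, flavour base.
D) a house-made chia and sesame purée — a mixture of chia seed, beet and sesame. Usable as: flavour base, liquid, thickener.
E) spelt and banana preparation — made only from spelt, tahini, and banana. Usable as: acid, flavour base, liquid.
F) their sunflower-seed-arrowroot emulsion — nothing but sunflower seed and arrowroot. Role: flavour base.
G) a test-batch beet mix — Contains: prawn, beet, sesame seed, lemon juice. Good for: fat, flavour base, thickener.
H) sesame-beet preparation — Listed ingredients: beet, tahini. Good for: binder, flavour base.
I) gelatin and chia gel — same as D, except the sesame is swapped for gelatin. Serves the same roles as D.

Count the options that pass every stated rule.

A: has rice flour, so not Whole30-style — no
B: only xanthan gum; none excluded — OK
C: has pork, so not vegetarian — no
D: has sesame, so not sesame-free — reject
E: has spelt, so not Whole30-style; has tahini, so not sesame-free — no
F: works as a flavour base, vegetarian, no sesame — OK
G: has prawn, so not vegetarian; has sesame seed, so not sesame-free — no
H: has tahini, so not sesame-free — no
I: has gelatin, so not vegetarian — reject

2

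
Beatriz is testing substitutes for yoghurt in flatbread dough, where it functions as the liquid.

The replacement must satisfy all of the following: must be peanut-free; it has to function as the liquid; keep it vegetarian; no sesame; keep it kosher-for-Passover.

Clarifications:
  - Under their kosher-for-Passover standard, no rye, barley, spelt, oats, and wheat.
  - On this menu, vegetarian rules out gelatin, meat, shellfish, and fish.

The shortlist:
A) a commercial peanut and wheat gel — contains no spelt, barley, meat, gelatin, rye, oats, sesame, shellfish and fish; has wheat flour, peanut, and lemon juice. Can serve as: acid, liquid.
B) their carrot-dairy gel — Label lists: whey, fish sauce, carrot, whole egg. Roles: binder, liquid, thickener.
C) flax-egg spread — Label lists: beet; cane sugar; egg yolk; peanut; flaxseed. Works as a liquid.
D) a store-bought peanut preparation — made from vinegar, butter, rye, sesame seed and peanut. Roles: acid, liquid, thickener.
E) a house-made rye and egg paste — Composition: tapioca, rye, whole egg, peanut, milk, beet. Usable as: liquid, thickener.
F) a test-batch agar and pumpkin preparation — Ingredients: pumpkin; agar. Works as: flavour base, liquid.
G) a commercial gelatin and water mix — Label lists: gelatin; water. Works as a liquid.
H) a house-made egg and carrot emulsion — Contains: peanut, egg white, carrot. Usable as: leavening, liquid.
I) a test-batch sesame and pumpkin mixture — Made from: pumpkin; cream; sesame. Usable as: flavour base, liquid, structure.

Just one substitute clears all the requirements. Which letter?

A: has wheat flour, so not kosher-for-Passover; has peanut, so not peanut-free — reject
B: has fish sauce, so not vegetarian — reject
C: has peanut, so not peanut-free — out
D: has rye, so not kosher-for-Passover; has peanut, so not peanut-free (and 1 more) — no
E: has rye, so not kosher-for-Passover; has peanut, so not peanut-free — out
F: works as a liquid, kosher-for-Passover, no peanut — OK
G: has gelatin, so not vegetarian — reject
H: has peanut, so not peanut-free — no
I: has sesame, so not sesame-free — no

F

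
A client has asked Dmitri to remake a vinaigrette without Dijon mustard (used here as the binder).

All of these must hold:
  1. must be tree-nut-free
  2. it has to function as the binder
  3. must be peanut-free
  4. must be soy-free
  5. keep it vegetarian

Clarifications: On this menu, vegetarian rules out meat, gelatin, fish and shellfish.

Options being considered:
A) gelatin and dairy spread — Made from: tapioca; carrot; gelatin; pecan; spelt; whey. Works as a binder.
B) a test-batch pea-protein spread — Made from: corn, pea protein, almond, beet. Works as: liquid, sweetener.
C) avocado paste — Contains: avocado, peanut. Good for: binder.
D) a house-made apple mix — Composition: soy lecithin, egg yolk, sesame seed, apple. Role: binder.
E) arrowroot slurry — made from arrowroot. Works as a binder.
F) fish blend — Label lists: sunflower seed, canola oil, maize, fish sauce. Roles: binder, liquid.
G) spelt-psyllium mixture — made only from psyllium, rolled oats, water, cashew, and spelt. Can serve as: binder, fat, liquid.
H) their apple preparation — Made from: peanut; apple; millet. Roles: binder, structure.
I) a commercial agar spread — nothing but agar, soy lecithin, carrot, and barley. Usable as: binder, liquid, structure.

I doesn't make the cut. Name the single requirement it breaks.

usable as a binder: satisfied
vegetarian: satisfied
tree-nut-free: satisfied
peanut-free: satisfied
soy-free: has soy lecithin — fails

soy-free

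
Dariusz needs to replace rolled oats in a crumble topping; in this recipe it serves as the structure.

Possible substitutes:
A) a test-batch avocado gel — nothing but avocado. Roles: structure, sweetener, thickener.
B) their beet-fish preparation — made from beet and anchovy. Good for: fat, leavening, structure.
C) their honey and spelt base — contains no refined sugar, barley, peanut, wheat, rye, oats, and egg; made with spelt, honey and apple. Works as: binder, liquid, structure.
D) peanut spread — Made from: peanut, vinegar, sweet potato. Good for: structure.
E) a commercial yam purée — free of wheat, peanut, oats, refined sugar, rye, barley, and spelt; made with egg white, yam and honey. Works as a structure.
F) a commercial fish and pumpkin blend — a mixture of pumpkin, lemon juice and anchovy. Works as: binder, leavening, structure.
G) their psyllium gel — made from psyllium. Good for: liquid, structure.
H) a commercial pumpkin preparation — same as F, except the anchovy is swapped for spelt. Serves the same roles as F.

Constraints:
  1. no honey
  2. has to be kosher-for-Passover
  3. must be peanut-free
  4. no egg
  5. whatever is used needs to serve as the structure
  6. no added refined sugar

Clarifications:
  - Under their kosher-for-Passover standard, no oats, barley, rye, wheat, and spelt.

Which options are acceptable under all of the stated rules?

A: works as a structure, no peanut, no egg — valid
B: only anchovy and beet; none excluded — valid
C: has spelt, so not kosher-for-Passover; has honey, so not honey-free — reject
D: has peanut, so not peanut-free — no
E: has honey, so not honey-free; has egg white, so not egg-free — no
F: only anchovy, pumpkin and lemon juice; none excluded — valid
G: works as a structure, kosher-for-Passover, no peanut — OK
H: has spelt, so not kosher-for-Passover — no

A, B, F, G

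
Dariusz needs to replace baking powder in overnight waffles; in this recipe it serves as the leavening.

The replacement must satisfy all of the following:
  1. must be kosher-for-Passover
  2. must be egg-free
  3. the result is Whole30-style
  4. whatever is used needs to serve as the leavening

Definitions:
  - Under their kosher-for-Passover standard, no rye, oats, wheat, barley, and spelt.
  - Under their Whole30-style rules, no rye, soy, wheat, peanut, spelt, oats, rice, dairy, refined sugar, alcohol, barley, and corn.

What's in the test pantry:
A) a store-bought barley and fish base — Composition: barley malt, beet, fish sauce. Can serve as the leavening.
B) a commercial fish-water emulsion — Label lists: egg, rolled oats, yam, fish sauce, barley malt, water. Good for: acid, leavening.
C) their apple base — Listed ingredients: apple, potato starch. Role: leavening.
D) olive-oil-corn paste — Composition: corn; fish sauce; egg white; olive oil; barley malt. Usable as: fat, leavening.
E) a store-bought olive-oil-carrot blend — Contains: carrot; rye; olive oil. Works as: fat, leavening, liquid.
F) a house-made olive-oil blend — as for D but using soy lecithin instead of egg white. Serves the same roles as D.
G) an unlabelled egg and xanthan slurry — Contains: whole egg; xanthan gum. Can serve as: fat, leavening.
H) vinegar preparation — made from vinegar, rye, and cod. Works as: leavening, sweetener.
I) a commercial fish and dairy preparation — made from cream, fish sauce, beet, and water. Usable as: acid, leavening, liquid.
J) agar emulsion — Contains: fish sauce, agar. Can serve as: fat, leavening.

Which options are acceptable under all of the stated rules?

C, J

A: has barley malt, so not kosher-for-Passover; has barley malt, so not Whole30-style — reject
B: has barley malt, so not kosher-for-Passover; has barley malt, so not Whole30-style (and 1 more) — reject
C: only potato starch and apple; none excluded — keep
D: has barley malt, so not kosher-for-Passover; has barley malt, so not Whole30-style (and 1 more) — out
E: has rye, so not kosher-for-Passover; has rye, so not Whole30-style — no
F: has barley malt, so not kosher-for-Passover; has barley malt, so not Whole30-style — reject
G: has whole egg, so not egg-free — out
H: has rye, so not kosher-for-Passover; has rye, so not Whole30-style — out
I: has cream, so not Whole30-style — reject
J: kosher-for-Passover, Whole30-style — OK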